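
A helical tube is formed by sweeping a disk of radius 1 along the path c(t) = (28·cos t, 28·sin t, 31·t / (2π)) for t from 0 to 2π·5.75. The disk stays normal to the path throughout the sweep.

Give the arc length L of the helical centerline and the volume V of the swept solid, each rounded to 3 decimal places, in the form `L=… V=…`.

L=1027.177 V=3226.973

2πR = 2π·28 = 175.929189
per-turn = √(175.929189² + 31²) = √(30951.0794 + 961) = √31912.0794 = 178.639524
L = 5.75 × 178.639524 = 1027.177261
V = π·1² × L = 3.141593 × 1027.177261 = 3226.972537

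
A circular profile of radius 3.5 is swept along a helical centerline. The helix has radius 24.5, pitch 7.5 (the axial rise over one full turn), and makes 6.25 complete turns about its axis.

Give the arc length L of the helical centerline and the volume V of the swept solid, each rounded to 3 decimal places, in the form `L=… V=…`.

2πR = 2π·24.5 = 153.938040
per-turn = √(153.938040² + 7.5²) = √(23696.9202 + 56.25) = √23753.1702 = 154.120635
L = 6.25 × 154.120635 = 963.253969
V = π·3.5² × L = 38.484510 × 963.253969 = 37070.357026

L=963.254 V=37070.357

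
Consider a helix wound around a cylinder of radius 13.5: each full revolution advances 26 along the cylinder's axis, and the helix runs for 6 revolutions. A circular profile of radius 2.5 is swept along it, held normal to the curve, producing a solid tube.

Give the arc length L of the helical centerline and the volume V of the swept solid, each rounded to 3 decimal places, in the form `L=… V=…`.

2πR = 2π·13.5 = 84.823002
per-turn = √(84.823002² + 26²) = √(7194.9416 + 676) = √7870.9416 = 88.718327
L = 6 × 88.718327 = 532.309964
V = π·2.5² × L = 19.634954 × 532.309964 = 10451.881704

L=532.310 V=10451.882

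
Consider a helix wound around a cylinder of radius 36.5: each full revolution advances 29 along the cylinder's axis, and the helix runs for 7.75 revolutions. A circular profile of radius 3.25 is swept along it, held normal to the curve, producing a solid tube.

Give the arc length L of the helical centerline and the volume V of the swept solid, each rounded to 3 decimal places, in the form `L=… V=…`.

L=1791.510 V=59447.797

2πR = 2π·36.5 = 229.336264
per-turn = √(229.336264² + 29²) = √(52595.1219 + 841) = √53436.1219 = 231.162544
L = 7.75 × 231.162544 = 1791.509718
V = π·3.25² × L = 33.183072 × 1791.509718 = 59447.796676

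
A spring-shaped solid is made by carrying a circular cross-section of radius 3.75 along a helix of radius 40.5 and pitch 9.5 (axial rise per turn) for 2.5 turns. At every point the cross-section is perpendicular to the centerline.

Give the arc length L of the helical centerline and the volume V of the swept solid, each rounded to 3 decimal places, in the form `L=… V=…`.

2πR = 2π·40.5 = 254.469005
per-turn = √(254.469005² + 9.5²) = √(64754.4745 + 90.25) = √64844.7245 = 254.646273
L = 2.5 × 254.646273 = 636.615683
V = π·3.75² × L = 44.178647 × 636.615683 = 28124.819342

L=636.616 V=28124.819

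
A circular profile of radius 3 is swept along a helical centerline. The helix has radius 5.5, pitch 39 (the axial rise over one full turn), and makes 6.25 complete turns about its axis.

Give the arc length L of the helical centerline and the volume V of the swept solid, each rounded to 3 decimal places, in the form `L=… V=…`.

2πR = 2π·5.5 = 34.557519
per-turn = √(34.557519² + 39²) = √(1194.2221 + 1521) = √2715.2221 = 52.107793
L = 6.25 × 52.107793 = 325.673709
V = π·3² × L = 28.274334 × 325.673709 = 9208.207177

L=325.674 V=9208.207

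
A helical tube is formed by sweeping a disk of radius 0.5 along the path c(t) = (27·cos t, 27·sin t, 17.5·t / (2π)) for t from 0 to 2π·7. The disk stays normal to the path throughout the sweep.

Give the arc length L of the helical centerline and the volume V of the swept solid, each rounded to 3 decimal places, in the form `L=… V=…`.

L=1193.824 V=937.627

2πR = 2π·27 = 169.646003
per-turn = √(169.646003² + 17.5²) = √(28779.7664 + 306.25) = √29086.0164 = 170.546230
L = 7 × 170.546230 = 1193.823607
V = π·0.5² × L = 0.785398 × 1193.823607 = 937.626869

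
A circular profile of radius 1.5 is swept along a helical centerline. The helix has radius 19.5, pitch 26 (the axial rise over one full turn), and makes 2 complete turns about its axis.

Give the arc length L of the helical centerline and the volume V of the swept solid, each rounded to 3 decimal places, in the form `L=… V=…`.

2πR = 2π·19.5 = 122.522113
per-turn = √(122.522113² + 26²) = √(15011.6683 + 676) = √15687.6683 = 125.250422
L = 2 × 125.250422 = 250.500845
V = π·1.5² × L = 7.068583 × 250.500845 = 1770.686130

L=250.501 V=1770.686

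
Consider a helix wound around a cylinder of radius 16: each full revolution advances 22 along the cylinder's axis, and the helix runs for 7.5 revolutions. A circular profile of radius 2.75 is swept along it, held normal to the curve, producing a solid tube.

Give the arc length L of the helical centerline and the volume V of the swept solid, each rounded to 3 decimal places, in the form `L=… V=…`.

2πR = 2π·16 = 100.530965
per-turn = √(100.530965² + 22²) = √(10106.4749 + 484) = √10590.4749 = 102.910033
L = 7.5 × 102.910033 = 771.825248
V = π·2.75² × L = 23.758294 × 771.825248 = 18337.251501

L=771.825 V=18337.252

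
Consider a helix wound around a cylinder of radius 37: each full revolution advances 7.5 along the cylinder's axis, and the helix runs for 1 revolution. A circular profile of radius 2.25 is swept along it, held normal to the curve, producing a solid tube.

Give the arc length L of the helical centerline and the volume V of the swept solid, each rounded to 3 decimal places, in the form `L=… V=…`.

L=232.599 V=3699.324

2πR = 2π·37 = 232.477856
per-turn = √(232.477856² + 7.5²) = √(54045.9537 + 56.25) = √54102.2037 = 232.598804
L = 1 × 232.598804 = 232.598804
V = π·2.25² × L = 15.904313 × 232.598804 = 3699.324140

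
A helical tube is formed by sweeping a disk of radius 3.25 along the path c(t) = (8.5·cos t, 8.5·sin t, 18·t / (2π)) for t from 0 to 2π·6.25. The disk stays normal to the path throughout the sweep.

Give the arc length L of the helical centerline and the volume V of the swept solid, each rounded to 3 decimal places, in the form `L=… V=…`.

2πR = 2π·8.5 = 53.407075
per-turn = √(53.407075² + 18²) = √(2852.3157 + 324) = √3176.3157 = 56.358812
L = 6.25 × 56.358812 = 352.242574
V = π·3.25² × L = 33.183072 × 352.242574 = 11688.490836

L=352.243 V=11688.491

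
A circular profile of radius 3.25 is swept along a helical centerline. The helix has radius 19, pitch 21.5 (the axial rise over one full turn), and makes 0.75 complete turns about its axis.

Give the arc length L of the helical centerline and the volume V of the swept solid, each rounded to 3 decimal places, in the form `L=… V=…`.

2πR = 2π·19 = 119.380521
per-turn = √(119.380521² + 21.5²) = √(14251.7088 + 462.25) = √14713.9588 = 121.301108
L = 0.75 × 121.301108 = 90.975831
V = π·3.25² × L = 33.183072 × 90.975831 = 3018.857582

L=90.976 V=3018.858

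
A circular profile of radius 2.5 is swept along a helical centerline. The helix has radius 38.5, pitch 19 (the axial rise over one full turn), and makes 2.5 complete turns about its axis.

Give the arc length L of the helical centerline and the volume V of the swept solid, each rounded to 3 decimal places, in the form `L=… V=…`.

2πR = 2π·38.5 = 241.902634
per-turn = √(241.902634² + 19²) = √(58516.8845 + 361) = √58877.8845 = 242.647655
L = 2.5 × 242.647655 = 606.619138
V = π·2.5² × L = 19.634954 × 606.619138 = 11910.938914

L=606.619 V=11910.939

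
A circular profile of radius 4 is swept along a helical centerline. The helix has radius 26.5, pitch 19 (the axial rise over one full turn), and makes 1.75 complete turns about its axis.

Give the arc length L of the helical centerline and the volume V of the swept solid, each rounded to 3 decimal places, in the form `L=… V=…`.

2πR = 2π·26.5 = 166.504411
per-turn = √(166.504411² + 19²) = √(27723.7188 + 361) = √28084.7188 = 167.584960
L = 1.75 × 167.584960 = 293.273680
V = π·4² × L = 50.265482 × 293.273680 = 14741.543003

L=293.274 V=14741.543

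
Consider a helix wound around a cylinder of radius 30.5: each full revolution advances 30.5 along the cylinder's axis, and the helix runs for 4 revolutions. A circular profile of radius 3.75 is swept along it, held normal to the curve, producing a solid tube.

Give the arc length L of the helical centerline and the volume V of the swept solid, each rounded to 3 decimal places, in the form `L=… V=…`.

2πR = 2π·30.5 = 191.637152
per-turn = √(191.637152² + 30.5²) = √(36724.7980 + 930.25) = √37655.0480 = 194.049087
L = 4 × 194.049087 = 776.196346
V = π·3.75² × L = 44.178647 × 776.196346 = 34291.304135

L=776.196 V=34291.304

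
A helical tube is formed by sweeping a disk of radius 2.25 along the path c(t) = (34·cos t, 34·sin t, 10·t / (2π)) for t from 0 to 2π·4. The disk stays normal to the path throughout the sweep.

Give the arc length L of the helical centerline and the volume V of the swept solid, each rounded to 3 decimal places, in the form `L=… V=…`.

L=855.449 V=13605.327

2πR = 2π·34 = 213.628300
per-turn = √(213.628300² + 10²) = √(45637.0508 + 100) = √45737.0508 = 213.862224
L = 4 × 213.862224 = 855.448895
V = π·2.25² × L = 15.904313 × 855.448895 = 13605.326819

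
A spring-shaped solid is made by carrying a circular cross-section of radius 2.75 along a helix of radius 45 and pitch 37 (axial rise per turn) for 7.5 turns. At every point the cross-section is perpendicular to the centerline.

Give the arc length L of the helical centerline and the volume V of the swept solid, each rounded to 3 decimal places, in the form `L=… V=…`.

L=2138.655 V=50810.793

2πR = 2π·45 = 282.743339
per-turn = √(282.743339² + 37²) = √(79943.7956 + 1369) = √81312.7956 = 285.153986
L = 7.5 × 285.153986 = 2138.654894
V = π·2.75² × L = 23.758294 × 2138.654894 = 50810.792681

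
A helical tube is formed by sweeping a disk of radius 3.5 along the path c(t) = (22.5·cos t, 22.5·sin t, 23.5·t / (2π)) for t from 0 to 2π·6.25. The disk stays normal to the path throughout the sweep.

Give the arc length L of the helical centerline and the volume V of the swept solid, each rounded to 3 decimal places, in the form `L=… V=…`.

L=895.697 V=34470.466

2πR = 2π·22.5 = 141.371669
per-turn = √(141.371669² + 23.5²) = √(19985.9489 + 552.25) = √20538.1989 = 143.311545
L = 6.25 × 143.311545 = 895.697156
V = π·3.5² × L = 38.484510 × 895.697156 = 34470.466157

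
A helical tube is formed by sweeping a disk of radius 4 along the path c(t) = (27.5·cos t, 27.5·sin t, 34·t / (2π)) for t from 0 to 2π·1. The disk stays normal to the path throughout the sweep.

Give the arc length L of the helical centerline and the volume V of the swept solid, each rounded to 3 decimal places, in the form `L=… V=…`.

2πR = 2π·27.5 = 172.787596
per-turn = √(172.787596² + 34²) = √(29855.5533 + 1156) = √31011.5533 = 176.100975
L = 1 × 176.100975 = 176.100975
V = π·4² × L = 50.265482 × 176.100975 = 8851.800458

L=176.101 V=8851.800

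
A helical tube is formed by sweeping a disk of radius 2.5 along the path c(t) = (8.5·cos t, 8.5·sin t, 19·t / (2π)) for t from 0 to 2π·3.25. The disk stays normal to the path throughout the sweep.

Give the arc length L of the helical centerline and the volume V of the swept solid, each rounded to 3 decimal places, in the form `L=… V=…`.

L=184.230 V=3617.345

2πR = 2π·8.5 = 53.407075
per-turn = √(53.407075² + 19²) = √(2852.3157 + 361) = √3213.3157 = 56.686115
L = 3.25 × 56.686115 = 184.229875
V = π·2.5² × L = 19.634954 × 184.229875 = 3617.345134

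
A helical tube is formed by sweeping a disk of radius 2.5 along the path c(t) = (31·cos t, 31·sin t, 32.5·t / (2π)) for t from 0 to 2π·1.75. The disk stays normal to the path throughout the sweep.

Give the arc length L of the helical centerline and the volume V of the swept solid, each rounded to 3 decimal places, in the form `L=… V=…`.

L=345.575 V=6785.353

2πR = 2π·31 = 194.778745
per-turn = √(194.778745² + 32.5²) = √(37938.7593 + 1056.25) = √38995.0093 = 197.471541
L = 1.75 × 197.471541 = 345.575196
V = π·2.5² × L = 19.634954 × 345.575196 = 6785.353105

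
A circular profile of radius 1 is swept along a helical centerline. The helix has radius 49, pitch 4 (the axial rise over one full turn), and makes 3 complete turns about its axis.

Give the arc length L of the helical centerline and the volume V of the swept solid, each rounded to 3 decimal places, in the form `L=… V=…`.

L=923.706 V=2901.909

2πR = 2π·49 = 307.876080
per-turn = √(307.876080² + 4²) = √(94787.6807 + 16) = √94803.6807 = 307.902063
L = 3 × 307.902063 = 923.706190
V = π·1² × L = 3.141593 × 923.706190 = 2901.908582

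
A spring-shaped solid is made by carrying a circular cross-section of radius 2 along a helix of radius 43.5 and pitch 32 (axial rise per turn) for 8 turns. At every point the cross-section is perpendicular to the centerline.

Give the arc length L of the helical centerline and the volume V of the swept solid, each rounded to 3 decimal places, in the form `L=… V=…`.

L=2201.484 V=27664.660

2πR = 2π·43.5 = 273.318561
per-turn = √(273.318561² + 32²) = √(74703.0357 + 1024) = √75727.0357 = 275.185457
L = 8 × 275.185457 = 2201.483656
V = π·2² × L = 12.566371 × 2201.483656 = 27664.659517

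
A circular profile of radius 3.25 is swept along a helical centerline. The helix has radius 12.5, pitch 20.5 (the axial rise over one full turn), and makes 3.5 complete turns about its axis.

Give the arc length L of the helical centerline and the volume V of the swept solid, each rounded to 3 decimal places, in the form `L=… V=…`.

2πR = 2π·12.5 = 78.539816
per-turn = √(78.539816² + 20.5²) = √(6168.5028 + 420.25) = √6588.7528 = 81.171132
L = 3.5 × 81.171132 = 284.098964
V = π·3.25² × L = 33.183072 × 284.098964 = 9427.276483

L=284.099 V=9427.276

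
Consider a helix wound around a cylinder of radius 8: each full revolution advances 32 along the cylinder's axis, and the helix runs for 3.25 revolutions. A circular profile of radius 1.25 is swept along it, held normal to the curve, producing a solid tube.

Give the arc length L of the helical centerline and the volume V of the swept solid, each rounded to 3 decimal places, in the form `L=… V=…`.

L=193.658 V=950.616

2πR = 2π·8 = 50.265482
per-turn = √(50.265482² + 32²) = √(2526.6187 + 1024) = √3550.6187 = 59.587068
L = 3.25 × 59.587068 = 193.657972
V = π·1.25² × L = 4.908739 × 193.657972 = 950.616349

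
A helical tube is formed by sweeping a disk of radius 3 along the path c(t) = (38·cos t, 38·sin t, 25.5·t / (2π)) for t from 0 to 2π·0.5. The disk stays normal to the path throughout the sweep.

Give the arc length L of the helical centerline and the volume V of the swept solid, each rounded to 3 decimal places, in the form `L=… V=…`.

L=120.059 V=3394.601

2πR = 2π·38 = 238.761042
per-turn = √(238.761042² + 25.5²) = √(57006.8350 + 650.25) = √57657.0850 = 240.118898
L = 0.5 × 240.118898 = 120.059449
V = π·3² × L = 28.274334 × 120.059449 = 3394.600942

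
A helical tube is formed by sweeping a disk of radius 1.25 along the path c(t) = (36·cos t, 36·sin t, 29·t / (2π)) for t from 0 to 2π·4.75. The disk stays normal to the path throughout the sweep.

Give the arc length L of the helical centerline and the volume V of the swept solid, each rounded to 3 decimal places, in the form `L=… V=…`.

L=1083.219 V=5317.239

2πR = 2π·36 = 226.194671
per-turn = √(226.194671² + 29²) = √(51164.0292 + 841) = √52005.0292 = 228.046112
L = 4.75 × 228.046112 = 1083.219032
V = π·1.25² × L = 4.908739 × 1083.219032 = 5317.238990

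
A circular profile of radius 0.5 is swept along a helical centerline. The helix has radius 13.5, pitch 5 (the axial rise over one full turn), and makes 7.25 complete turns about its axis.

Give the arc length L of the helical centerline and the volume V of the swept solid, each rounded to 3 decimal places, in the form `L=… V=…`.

2πR = 2π·13.5 = 84.823002
per-turn = √(84.823002² + 5²) = √(7194.9416 + 25) = √7219.9416 = 84.970240
L = 7.25 × 84.970240 = 616.034237
V = π·0.5² × L = 0.785398 × 616.034237 = 483.832158

L=616.034 V=483.832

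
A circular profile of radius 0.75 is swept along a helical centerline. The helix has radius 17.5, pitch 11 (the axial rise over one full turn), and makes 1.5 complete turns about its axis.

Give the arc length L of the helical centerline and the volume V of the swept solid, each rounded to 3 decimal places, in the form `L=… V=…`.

2πR = 2π·17.5 = 109.955743
per-turn = √(109.955743² + 11²) = √(12090.2654 + 121) = √12211.2654 = 110.504594
L = 1.5 × 110.504594 = 165.756892
V = π·0.75² × L = 1.767146 × 165.756892 = 292.916606

L=165.757 V=292.917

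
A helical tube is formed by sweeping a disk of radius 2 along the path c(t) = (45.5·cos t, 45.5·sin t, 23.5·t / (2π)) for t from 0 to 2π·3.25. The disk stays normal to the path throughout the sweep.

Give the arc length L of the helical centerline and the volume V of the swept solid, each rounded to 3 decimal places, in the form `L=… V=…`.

2πR = 2π·45.5 = 285.884931
per-turn = √(285.884931² + 23.5²) = √(81730.1940 + 552.25) = √82282.4440 = 286.849166
L = 3.25 × 286.849166 = 932.259790
V = π·2² × L = 12.566371 × 932.259790 = 11715.122024

L=932.260 V=11715.122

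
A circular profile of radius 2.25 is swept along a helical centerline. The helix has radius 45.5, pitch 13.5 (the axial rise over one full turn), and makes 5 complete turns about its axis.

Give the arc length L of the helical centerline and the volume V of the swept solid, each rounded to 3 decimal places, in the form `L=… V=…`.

L=1431.018 V=22759.350

2πR = 2π·45.5 = 285.884931
per-turn = √(285.884931² + 13.5²) = √(81730.1940 + 182.25) = √81912.4440 = 286.203501
L = 5 × 286.203501 = 1431.017506
V = π·2.25² × L = 15.904313 × 1431.017506 = 22759.350043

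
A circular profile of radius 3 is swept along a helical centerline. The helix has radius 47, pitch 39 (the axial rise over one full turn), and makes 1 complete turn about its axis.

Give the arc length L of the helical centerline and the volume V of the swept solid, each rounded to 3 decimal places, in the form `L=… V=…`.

L=297.874 V=8422.184

2πR = 2π·47 = 295.309709
per-turn = √(295.309709² + 39²) = √(87207.8245 + 1521) = √88728.8245 = 297.873840
L = 1 × 297.873840 = 297.873840
V = π·3² × L = 28.274334 × 297.873840 = 8422.184404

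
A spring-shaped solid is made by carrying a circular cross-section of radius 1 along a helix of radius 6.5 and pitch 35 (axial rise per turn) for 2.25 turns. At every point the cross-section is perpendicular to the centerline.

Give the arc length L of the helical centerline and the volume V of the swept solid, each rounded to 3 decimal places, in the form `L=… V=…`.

L=121.019 V=380.193

2πR = 2π·6.5 = 40.840704
per-turn = √(40.840704² + 35²) = √(1667.9631 + 1225) = √2892.9631 = 53.786273
L = 2.25 × 53.786273 = 121.019114
V = π·1² × L = 3.141593 × 121.019114 = 380.192759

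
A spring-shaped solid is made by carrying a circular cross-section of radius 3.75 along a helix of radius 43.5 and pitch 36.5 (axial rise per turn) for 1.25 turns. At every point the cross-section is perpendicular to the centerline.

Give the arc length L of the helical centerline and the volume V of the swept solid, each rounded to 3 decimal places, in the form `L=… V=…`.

2πR = 2π·43.5 = 273.318561
per-turn = √(273.318561² + 36.5²) = √(74703.0357 + 1332.25) = √76035.2857 = 275.744965
L = 1.25 × 275.744965 = 344.681206
V = π·3.75² × L = 44.178647 × 344.681206 = 15227.549231

L=344.681 V=15227.549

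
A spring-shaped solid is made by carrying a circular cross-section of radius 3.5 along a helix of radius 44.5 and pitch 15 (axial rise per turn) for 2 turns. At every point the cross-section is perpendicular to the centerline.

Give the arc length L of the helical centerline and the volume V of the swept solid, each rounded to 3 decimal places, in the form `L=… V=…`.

L=560.008 V=21551.619

2πR = 2π·44.5 = 279.601746
per-turn = √(279.601746² + 15²) = √(78177.1365 + 225) = √78402.1365 = 280.003815
L = 2 × 280.003815 = 560.007630
V = π·3.5² × L = 38.484510 × 560.007630 = 21551.619247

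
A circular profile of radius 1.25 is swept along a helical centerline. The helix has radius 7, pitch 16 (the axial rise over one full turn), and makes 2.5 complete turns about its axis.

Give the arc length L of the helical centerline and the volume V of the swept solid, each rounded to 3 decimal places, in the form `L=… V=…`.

L=117.005 V=574.349

2πR = 2π·7 = 43.982297
per-turn = √(43.982297² + 16²) = √(1934.4425 + 256) = √2190.4425 = 46.802163
L = 2.5 × 46.802163 = 117.005408
V = π·1.25² × L = 4.908739 × 117.005408 = 574.348951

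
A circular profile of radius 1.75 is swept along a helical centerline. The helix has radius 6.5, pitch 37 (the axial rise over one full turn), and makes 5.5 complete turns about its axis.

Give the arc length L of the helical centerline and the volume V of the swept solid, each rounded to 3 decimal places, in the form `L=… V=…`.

L=303.098 V=2916.140

2πR = 2π·6.5 = 40.840704
per-turn = √(40.840704² + 37²) = √(1667.9631 + 1369) = √3036.9631 = 55.108649
L = 5.5 × 55.108649 = 303.097567
V = π·1.75² × L = 9.621128 × 303.097567 = 2916.140337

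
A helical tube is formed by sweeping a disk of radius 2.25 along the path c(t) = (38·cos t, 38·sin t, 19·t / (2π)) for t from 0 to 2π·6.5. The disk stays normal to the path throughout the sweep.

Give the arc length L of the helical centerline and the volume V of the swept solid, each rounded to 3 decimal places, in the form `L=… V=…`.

2πR = 2π·38 = 238.761042
per-turn = √(238.761042² + 19²) = √(57006.8350 + 361) = √57367.8350 = 239.515835
L = 6.5 × 239.515835 = 1556.852925
V = π·2.25² × L = 15.904313 × 1556.852925 = 24760.675914

L=1556.853 V=24760.676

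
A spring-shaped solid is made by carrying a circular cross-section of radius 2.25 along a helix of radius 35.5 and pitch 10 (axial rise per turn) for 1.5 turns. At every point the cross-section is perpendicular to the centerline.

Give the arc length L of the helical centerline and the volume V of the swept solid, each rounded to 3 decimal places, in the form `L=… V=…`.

L=334.916 V=5326.604

2πR = 2π·35.5 = 223.053078
per-turn = √(223.053078² + 10²) = √(49752.6758 + 100) = √49852.6758 = 223.277128
L = 1.5 × 223.277128 = 334.915692
V = π·2.25² × L = 15.904313 × 334.915692 = 5326.603925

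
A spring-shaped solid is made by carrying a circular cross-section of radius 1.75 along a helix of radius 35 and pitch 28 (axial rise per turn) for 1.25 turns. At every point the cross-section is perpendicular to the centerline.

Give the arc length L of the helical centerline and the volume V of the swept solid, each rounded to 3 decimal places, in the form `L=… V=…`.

L=277.109 V=2666.097

2πR = 2π·35 = 219.911486
per-turn = √(219.911486² + 28²) = √(48361.0616 + 784) = √49145.0616 = 221.686855
L = 1.25 × 221.686855 = 277.108568
V = π·1.75² × L = 9.621128 × 277.108568 = 2666.096869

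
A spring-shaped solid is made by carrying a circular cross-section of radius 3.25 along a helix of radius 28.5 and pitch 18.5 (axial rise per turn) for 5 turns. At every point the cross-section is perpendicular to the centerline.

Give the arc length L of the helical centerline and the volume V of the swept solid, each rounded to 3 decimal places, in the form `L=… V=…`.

L=900.119 V=29868.726

2πR = 2π·28.5 = 179.070781
per-turn = √(179.070781² + 18.5²) = √(32066.3447 + 342.25) = √32408.5947 = 180.023873
L = 5 × 180.023873 = 900.119363
V = π·3.25² × L = 33.183072 × 900.119363 = 29868.725991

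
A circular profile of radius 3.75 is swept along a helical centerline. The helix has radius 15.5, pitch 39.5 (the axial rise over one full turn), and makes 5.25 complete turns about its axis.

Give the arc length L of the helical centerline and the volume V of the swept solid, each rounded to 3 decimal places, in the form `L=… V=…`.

L=551.748 V=24375.492

2πR = 2π·15.5 = 97.389372
per-turn = √(97.389372² + 39.5²) = √(9484.6898 + 1560.25) = √11044.9398 = 105.094909
L = 5.25 × 105.094909 = 551.748271
V = π·3.75² × L = 44.178647 × 551.748271 = 24375.491907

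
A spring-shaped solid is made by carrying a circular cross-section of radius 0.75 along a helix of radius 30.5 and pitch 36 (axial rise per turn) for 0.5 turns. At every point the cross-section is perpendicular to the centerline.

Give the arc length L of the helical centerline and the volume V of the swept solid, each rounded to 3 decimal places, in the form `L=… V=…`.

2πR = 2π·30.5 = 191.637152
per-turn = √(191.637152² + 36²) = √(36724.7980 + 1296) = √38020.7980 = 194.989225
L = 0.5 × 194.989225 = 97.494613
V = π·0.75² × L = 1.767146 × 97.494613 = 172.287202

L=97.495 V=172.287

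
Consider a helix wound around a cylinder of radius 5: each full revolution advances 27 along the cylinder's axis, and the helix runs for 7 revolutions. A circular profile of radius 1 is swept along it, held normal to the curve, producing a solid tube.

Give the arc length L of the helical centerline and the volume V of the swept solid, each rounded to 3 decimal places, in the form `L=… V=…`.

2πR = 2π·5 = 31.415927
per-turn = √(31.415927² + 27²) = √(986.9604 + 729) = √1715.9604 = 41.424153
L = 7 × 41.424153 = 289.969070
V = π·1² × L = 3.141593 × 289.969070 = 910.964700

L=289.969 V=910.965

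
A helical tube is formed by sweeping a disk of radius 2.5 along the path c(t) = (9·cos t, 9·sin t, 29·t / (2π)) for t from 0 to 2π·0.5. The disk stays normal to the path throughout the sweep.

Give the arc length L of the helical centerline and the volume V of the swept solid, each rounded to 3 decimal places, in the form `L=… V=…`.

2πR = 2π·9 = 56.548668
per-turn = √(56.548668² + 29²) = √(3197.7518 + 841) = √4038.7518 = 63.551175
L = 0.5 × 63.551175 = 31.775587
V = π·2.5² × L = 19.634954 × 31.775587 = 623.912200

L=31.776 V=623.912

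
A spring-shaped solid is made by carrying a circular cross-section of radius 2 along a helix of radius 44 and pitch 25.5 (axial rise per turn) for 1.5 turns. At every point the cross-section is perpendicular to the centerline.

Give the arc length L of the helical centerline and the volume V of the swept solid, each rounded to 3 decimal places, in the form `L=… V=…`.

L=416.451 V=5233.272

2πR = 2π·44 = 276.460154
per-turn = √(276.460154² + 25.5²) = √(76430.2165 + 650.25) = √77080.4665 = 277.633691
L = 1.5 × 277.633691 = 416.450537
V = π·2² × L = 12.566371 × 416.450537 = 5233.271788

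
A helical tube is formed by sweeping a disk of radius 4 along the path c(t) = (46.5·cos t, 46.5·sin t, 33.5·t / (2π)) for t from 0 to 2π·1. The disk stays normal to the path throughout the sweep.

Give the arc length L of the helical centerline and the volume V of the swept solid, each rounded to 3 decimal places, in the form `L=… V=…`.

2πR = 2π·46.5 = 292.168117
per-turn = √(292.168117² + 33.5²) = √(85362.2085 + 1122.25) = √86484.4585 = 294.082401
L = 1 × 294.082401 = 294.082401
V = π·4² × L = 50.265482 × 294.082401 = 14782.193759

L=294.082 V=14782.194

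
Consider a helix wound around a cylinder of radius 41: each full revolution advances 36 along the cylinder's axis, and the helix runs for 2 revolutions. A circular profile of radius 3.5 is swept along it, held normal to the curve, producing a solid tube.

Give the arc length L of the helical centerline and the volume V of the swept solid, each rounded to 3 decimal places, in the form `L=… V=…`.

L=520.228 V=20020.709

2πR = 2π·41 = 257.610598
per-turn = √(257.610598² + 36²) = √(66363.2200 + 1296) = √67659.2200 = 260.113860
L = 2 × 260.113860 = 520.227719
V = π·3.5² × L = 38.484510 × 520.227719 = 20020.708871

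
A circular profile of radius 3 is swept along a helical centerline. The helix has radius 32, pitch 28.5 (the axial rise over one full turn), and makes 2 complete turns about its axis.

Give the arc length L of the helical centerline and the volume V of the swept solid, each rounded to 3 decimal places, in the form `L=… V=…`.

2πR = 2π·32 = 201.061930
per-turn = √(201.061930² + 28.5²) = √(40425.8996 + 812.25) = √41238.1496 = 203.071784
L = 2 × 203.071784 = 406.143569
V = π·3² × L = 28.274334 × 406.143569 = 11483.438869

L=406.144 V=11483.439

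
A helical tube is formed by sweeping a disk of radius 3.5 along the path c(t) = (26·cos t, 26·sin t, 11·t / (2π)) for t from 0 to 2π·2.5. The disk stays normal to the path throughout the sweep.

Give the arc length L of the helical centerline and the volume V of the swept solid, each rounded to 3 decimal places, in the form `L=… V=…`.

2πR = 2π·26 = 163.362818
per-turn = √(163.362818² + 11²) = √(26687.4103 + 121) = √26808.4103 = 163.732740
L = 2.5 × 163.732740 = 409.331851
V = π·3.5² × L = 38.484510 × 409.331851 = 15752.935722

L=409.332 V=15752.936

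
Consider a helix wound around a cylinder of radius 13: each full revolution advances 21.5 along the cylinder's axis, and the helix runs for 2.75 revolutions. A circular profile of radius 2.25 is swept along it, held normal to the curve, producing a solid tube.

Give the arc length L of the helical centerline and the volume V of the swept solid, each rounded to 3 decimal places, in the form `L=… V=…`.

2πR = 2π·13 = 81.681409
per-turn = √(81.681409² + 21.5²) = √(6671.8526 + 462.25) = √7134.1026 = 84.463617
L = 2.75 × 84.463617 = 232.274946
V = π·2.25² × L = 15.904313 × 232.274946 = 3694.173405

L=232.275 V=3694.173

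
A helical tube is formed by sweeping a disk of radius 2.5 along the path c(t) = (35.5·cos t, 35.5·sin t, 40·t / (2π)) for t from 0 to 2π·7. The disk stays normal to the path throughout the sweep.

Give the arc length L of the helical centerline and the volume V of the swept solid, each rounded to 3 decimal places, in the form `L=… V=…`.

L=1586.279 V=31146.516

2πR = 2π·35.5 = 223.053078
per-turn = √(223.053078² + 40²) = √(49752.6758 + 1600) = √51352.6758 = 226.611288
L = 7 × 226.611288 = 1586.279015
V = π·2.5² × L = 19.634954 × 1586.279015 = 31146.515626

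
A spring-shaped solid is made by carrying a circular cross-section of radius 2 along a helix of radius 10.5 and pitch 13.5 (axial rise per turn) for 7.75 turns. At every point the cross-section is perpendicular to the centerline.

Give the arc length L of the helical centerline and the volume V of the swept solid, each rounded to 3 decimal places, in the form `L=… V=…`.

L=521.889 V=6558.251

2πR = 2π·10.5 = 65.973446
per-turn = √(65.973446² + 13.5²) = √(4352.4955 + 182.25) = √4534.7455 = 67.340519
L = 7.75 × 67.340519 = 521.889025
V = π·2² × L = 12.566371 × 521.889025 = 6558.250903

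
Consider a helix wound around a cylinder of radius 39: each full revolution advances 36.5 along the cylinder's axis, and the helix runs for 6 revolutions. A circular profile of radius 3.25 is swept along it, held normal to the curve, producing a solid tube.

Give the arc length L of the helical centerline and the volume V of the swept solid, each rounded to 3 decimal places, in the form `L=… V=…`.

L=1486.486 V=49326.179

2πR = 2π·39 = 245.044227
per-turn = √(245.044227² + 36.5²) = √(60046.6732 + 1332.25) = √61378.9232 = 247.747701
L = 6 × 247.747701 = 1486.486204
V = π·3.25² × L = 33.183072 × 1486.486204 = 49326.179330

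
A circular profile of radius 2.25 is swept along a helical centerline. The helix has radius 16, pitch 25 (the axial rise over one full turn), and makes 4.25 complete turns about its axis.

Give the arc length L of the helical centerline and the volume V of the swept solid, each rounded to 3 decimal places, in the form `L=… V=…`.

L=440.270 V=7002.184

2πR = 2π·16 = 100.530965
per-turn = √(100.530965² + 25²) = √(10106.4749 + 625) = √10731.4749 = 103.592832
L = 4.25 × 103.592832 = 440.269537
V = π·2.25² × L = 15.904313 × 440.269537 = 7002.184442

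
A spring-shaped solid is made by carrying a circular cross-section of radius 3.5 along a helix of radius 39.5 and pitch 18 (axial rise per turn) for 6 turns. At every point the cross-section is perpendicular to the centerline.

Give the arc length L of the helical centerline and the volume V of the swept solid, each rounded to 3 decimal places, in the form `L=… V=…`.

L=1493.026 V=57458.382

2πR = 2π·39.5 = 248.185820
per-turn = √(248.185820² + 18²) = √(61596.2011 + 324) = √61920.2011 = 248.837700
L = 6 × 248.837700 = 1493.026202
V = π·3.5² × L = 38.484510 × 1493.026202 = 57458.381792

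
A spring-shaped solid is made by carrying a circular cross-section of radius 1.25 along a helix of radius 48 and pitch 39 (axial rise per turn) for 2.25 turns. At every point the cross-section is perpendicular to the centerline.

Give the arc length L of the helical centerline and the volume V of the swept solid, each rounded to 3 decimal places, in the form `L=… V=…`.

L=684.234 V=3358.726

2πR = 2π·48 = 301.592895
per-turn = √(301.592895² + 39²) = √(90958.2742 + 1521) = √92479.2742 = 304.104052
L = 2.25 × 304.104052 = 684.234116
V = π·1.25² × L = 4.908739 × 684.234116 = 3358.726363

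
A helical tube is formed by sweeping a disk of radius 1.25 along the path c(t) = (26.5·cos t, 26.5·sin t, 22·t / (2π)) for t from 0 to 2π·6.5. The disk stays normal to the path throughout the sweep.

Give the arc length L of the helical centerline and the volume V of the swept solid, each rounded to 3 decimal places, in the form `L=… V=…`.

L=1091.685 V=5358.796

2πR = 2π·26.5 = 166.504411
per-turn = √(166.504411² + 22²) = √(27723.7188 + 484) = √28207.7188 = 167.951537
L = 6.5 × 167.951537 = 1091.684990
V = π·1.25² × L = 4.908739 × 1091.684990 = 5358.796164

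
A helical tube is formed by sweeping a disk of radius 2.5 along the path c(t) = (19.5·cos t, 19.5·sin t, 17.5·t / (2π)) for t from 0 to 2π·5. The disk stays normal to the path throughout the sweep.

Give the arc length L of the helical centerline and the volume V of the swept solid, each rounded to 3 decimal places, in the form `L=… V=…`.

L=618.828 V=12150.657

2πR = 2π·19.5 = 122.522113
per-turn = √(122.522113² + 17.5²) = √(15011.6683 + 306.25) = √15317.9183 = 123.765578
L = 5 × 123.765578 = 618.827890
V = π·2.5² × L = 19.634954 × 618.827890 = 12150.657205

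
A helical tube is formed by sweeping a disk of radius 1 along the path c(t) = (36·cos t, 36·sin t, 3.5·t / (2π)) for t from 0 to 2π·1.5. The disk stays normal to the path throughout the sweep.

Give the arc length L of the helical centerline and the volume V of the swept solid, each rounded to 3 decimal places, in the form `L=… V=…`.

L=339.333 V=1066.045

2πR = 2π·36 = 226.194671
per-turn = √(226.194671² + 3.5²) = √(51164.0292 + 12.25) = √51176.2792 = 226.221748
L = 1.5 × 226.221748 = 339.332622
V = π·1² × L = 3.141593 × 339.332622 = 1066.044872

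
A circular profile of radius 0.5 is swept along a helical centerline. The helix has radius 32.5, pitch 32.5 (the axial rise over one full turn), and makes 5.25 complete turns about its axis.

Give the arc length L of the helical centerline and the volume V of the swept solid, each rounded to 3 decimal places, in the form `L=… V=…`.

2πR = 2π·32.5 = 204.203522
per-turn = √(204.203522² + 32.5²) = √(41699.0786 + 1056.25) = √42755.3286 = 206.773617
L = 5.25 × 206.773617 = 1085.561488
V = π·0.5² × L = 0.785398 × 1085.561488 = 852.597999

L=1085.561 V=852.598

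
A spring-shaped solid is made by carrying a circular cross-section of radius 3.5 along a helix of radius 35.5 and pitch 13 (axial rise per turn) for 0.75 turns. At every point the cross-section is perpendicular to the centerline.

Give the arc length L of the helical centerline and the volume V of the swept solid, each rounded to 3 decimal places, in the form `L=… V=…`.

L=167.574 V=6448.991

2πR = 2π·35.5 = 223.053078
per-turn = √(223.053078² + 13²) = √(49752.6758 + 169) = √49921.6758 = 223.431591
L = 0.75 × 223.431591 = 167.573693
V = π·3.5² × L = 38.484510 × 167.573693 = 6448.991470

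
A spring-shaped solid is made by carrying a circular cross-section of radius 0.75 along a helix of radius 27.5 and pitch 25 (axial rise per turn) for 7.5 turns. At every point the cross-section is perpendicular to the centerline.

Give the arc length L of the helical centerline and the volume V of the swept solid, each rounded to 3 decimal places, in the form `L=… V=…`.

2πR = 2π·27.5 = 172.787596
per-turn = √(172.787596² + 25²) = √(29855.5533 + 625) = √30480.5533 = 174.586807
L = 7.5 × 174.586807 = 1309.401055
V = π·0.75² × L = 1.767146 × 1309.401055 = 2313.902664

L=1309.401 V=2313.903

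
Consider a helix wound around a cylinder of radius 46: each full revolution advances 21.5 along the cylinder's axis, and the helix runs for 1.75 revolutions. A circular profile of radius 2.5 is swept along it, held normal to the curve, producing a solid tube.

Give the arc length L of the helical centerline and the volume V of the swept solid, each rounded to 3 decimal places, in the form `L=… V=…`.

L=507.194 V=9958.729

2πR = 2π·46 = 289.026524
per-turn = √(289.026524² + 21.5²) = √(83536.3317 + 462.25) = √83998.5817 = 289.825088
L = 1.75 × 289.825088 = 507.193904
V = π·2.5² × L = 19.634954 × 507.193904 = 9958.729018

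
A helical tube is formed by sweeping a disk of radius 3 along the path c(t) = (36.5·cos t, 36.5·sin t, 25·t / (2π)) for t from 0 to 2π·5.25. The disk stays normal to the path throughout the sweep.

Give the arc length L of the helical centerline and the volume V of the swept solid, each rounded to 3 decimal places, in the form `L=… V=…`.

2πR = 2π·36.5 = 229.336264
per-turn = √(229.336264² + 25²) = √(52595.1219 + 625) = √53220.1219 = 230.694867
L = 5.25 × 230.694867 = 1211.148054
V = π·3² × L = 28.274334 × 1211.148054 = 34244.404458

L=1211.148 V=34244.404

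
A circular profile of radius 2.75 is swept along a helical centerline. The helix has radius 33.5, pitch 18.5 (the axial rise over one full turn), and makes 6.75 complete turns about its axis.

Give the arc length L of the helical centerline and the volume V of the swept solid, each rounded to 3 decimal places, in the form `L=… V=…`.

L=1426.262 V=33885.563

2πR = 2π·33.5 = 210.486708
per-turn = √(210.486708² + 18.5²) = √(44304.6542 + 342.25) = √44646.9042 = 211.298140
L = 6.75 × 211.298140 = 1426.262448
V = π·2.75² × L = 23.758294 × 1426.262448 = 33885.563193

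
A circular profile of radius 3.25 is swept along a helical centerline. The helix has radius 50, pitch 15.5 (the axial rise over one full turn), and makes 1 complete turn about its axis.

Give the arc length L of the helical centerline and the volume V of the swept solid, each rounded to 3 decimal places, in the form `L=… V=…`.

2πR = 2π·50 = 314.159265
per-turn = √(314.159265² + 15.5²) = √(98696.0440 + 240.25) = √98936.2940 = 314.541403
L = 1 × 314.541403 = 314.541403
V = π·3.25² × L = 33.183072 × 314.541403 = 10437.450140

L=314.541 V=10437.450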